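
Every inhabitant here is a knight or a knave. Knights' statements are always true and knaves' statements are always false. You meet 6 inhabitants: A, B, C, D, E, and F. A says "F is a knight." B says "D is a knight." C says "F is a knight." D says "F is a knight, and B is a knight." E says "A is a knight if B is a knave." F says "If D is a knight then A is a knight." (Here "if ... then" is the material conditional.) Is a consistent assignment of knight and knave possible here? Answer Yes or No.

Yes

One consistent assignment: A=knight, B=knight, C=knight, D=knight, E=knight, F=knight.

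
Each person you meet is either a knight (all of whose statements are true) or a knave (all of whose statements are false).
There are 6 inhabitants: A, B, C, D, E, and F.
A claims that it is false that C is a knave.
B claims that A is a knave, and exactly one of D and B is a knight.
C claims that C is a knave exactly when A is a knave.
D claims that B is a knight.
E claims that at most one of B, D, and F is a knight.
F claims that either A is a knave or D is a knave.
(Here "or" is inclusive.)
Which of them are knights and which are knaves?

Knights: A, C, E, and F. Knaves: B and D.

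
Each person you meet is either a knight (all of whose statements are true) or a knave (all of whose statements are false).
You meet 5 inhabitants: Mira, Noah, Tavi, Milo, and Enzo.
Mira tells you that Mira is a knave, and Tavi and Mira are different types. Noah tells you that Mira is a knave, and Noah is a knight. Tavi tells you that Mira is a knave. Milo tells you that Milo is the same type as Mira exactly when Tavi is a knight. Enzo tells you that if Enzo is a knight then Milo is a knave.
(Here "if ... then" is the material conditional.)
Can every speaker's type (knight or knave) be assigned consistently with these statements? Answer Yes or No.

Checking all 32 assignments, each has at least one speaker whose statement's truth value contradicts their type.

No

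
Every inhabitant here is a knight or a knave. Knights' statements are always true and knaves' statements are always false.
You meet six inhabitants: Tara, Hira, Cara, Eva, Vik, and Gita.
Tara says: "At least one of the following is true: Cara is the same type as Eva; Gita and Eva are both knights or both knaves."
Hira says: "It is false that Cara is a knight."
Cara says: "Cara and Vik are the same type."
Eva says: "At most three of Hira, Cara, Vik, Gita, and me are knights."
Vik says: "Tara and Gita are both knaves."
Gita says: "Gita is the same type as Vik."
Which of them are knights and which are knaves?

Tara is a knave, and the claim "at least one of the following is true: Cara is the same type as Eva; Gita and Eva are both knights or both knaves" is indeed False.
As a knight, Hira's statement "it is false that Cara is a knight" should be true; it is.
Cara is a knave, so "Cara and Vik are the same type" must be False — and it is.
Eva (knight): "at most three of Hira, Cara, Vik, Gita, and me are knights" — true. ✓
Vik is a knight, and the claim "Tara and Gita are both knaves" is indeed true.
Gita (knave): "Gita is the same type as Vik" — False. ✓

Tara is a knave, Hira is a knight, Cara is a knave, Eva is a knight, Vik is a knight, and Gita is a knave.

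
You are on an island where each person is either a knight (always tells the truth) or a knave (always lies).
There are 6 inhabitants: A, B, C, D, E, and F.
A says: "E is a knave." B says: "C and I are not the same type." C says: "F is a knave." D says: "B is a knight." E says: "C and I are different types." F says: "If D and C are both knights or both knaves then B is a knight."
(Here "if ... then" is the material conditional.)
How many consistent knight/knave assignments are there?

2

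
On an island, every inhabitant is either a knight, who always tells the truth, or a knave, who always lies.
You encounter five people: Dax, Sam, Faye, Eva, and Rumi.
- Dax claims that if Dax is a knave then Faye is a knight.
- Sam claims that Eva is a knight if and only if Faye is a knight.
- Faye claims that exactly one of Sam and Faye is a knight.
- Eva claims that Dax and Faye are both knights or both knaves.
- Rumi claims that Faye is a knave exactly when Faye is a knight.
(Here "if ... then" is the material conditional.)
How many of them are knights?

1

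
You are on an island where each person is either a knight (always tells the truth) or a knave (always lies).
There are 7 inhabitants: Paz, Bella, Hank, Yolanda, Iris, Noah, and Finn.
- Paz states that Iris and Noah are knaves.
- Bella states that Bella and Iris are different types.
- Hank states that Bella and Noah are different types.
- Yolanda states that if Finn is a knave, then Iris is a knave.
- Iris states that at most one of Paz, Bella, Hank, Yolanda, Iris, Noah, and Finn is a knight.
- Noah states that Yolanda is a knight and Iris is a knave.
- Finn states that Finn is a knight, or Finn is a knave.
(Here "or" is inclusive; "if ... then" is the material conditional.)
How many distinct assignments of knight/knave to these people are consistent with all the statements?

2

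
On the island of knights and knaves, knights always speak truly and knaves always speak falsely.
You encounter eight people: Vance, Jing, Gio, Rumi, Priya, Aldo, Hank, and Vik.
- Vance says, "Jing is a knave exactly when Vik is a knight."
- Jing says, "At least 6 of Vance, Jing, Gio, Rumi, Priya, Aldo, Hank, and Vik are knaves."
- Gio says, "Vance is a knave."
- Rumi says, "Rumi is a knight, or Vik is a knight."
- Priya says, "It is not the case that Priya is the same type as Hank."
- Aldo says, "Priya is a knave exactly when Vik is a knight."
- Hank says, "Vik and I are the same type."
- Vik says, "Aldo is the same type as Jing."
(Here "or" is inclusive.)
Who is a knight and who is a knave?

Vance is a knight, Jing is a knave, Gio is a knave, Rumi is a knight, Priya is a knight, Aldo is a knave, Hank is a knave, and Vik is a knight.

Vance is a knight, and the claim "Jing is a knave exactly when Vik is a knight" is indeed True.
Jing (knave): "at least 6 of Vance, Jing, Gio, Rumi, Priya, Aldo, Hank, and Vik are knaves" — false. ✓
Gio (knave): "Vance is a knave" — false. ✓
Rumi is a knight, so "Rumi is a knight, or Vik is a knight" must be True — and it is.
As a knight, Priya's statement "it is not the case that Priya is the same type as Hank" should be True; it is.
Aldo is a knave, so "Priya is a knave exactly when Vik is a knight" must be false — and it is.
As a knave, Hank's statement "Vik and I are the same type" should be false; it is.
As a knight, Vik's statement "Aldo is the same type as Jing" should be True; it is.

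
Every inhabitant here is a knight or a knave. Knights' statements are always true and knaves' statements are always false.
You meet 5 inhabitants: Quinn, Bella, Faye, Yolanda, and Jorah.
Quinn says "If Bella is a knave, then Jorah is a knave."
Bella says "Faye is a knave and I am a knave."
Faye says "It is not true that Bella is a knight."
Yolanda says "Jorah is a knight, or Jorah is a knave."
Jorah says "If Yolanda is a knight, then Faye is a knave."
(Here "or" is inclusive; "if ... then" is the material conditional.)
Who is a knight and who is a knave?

Suppose Quinn is a knave. Then Quinn's statement "if Bella is a knave, then Jorah is a knave" would have to be false. Checking the 16 ways to assign the others, none is consistent with every speaker.
(For instance, with Bella=knave, Faye=knight, Yolanda=knight, Jorah=knave, Quinn's claim "if Bella is a knave, then Jorah is a knave" comes out true where it would need to be false.)
So Quinn must be a knight, making "if Bella is a knave, then Jorah is a knave" true. Taking Quinn=knight, Bella=knave, Faye=knight, Yolanda=knight, Jorah=knave, each remaining statement checks out:
  Bella (knave): "Faye is a knave and I am a knave" — false. ✓
  Faye (knight): "it is not true that Bella is a knight" — true. ✓
  Yolanda (knight): "Jorah is a knight, or Jorah is a knave" — true. ✓
  Jorah (knave): "if Yolanda is a knight, then Faye is a knave" — false. ✓
This is the unique consistent assignment.

Quinn is a knight, Bella is a knave, Faye is a knight, Yolanda is a knight, and Jorah is a knave.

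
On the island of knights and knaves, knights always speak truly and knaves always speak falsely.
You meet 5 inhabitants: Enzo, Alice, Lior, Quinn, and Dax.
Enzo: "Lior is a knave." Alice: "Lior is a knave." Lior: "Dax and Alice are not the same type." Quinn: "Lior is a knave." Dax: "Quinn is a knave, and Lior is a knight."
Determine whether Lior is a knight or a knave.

Lior is a knight.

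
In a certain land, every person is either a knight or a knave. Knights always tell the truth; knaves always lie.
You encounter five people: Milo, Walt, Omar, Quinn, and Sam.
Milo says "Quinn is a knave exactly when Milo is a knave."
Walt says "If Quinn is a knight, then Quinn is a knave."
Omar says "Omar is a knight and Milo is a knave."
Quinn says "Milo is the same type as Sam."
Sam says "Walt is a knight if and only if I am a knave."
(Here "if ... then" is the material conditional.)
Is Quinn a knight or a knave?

Quinn is a knight.

Consistent assignments: {Milo=knight, Walt=knave, Omar=knave, Quinn=knight, Sam=knight}; {Milo=knave, Walt=knave, Omar=knight, Quinn=knight, Sam=knave}; {Milo=knave, Walt=knave, Omar=knave, Quinn=knight, Sam=knave}
In every consistent assignment, Quinn is a knight.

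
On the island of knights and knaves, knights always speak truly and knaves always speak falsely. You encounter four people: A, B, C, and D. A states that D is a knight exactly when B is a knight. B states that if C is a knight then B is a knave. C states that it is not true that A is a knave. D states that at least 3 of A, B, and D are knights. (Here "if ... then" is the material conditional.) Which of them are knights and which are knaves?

Knights: B. Knaves: A, C, and D.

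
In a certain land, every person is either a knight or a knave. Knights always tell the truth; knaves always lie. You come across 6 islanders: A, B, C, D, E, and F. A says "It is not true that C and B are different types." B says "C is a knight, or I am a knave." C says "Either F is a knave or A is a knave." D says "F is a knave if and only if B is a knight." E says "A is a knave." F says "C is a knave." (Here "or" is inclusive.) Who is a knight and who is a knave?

A is a knight, B is a knight, C is a knight, D is a knight, E is a knave, and F is a knave.

A (knight): "it is not true that C and B are different types" — True. ✓
B is a knight, and the claim "C is a knight, or I am a knave" is indeed True.
As a knight, C's statement "either F is a knave or A is a knave" should be True; it is.
D (knight): "F is a knave if and only if B is a knight" — True. ✓
As a knave, E's statement "A is a knave" should be False; it is.
F is a knave, so "C is a knave" must be False — and it is.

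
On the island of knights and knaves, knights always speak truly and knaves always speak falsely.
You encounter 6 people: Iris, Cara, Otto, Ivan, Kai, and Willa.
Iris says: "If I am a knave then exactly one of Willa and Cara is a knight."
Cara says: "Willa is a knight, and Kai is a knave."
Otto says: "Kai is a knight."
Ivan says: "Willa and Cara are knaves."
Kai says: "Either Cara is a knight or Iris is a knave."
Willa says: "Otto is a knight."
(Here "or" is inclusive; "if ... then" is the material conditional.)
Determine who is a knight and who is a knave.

Since Iris is a knight, "if I am a knave then exactly one of Willa and Cara is a knight" needs to be True, which holds.
Cara is a knave; "Willa is a knight, and Kai is a knave" is false, as required.
Otto (knave): "Kai is a knight" — false. ✓
Ivan (knight): "Willa and Cara are knaves" — True. ✓
Kai (knave): "either Cara is a knight or Iris is a knave" — false. ✓
Willa is a knave, so "Otto is a knight" must be false — and it is.

Iris is a knight, Cara is a knave, Otto is a knave, Ivan is a knight, Kai is a knave, and Willa is a knave.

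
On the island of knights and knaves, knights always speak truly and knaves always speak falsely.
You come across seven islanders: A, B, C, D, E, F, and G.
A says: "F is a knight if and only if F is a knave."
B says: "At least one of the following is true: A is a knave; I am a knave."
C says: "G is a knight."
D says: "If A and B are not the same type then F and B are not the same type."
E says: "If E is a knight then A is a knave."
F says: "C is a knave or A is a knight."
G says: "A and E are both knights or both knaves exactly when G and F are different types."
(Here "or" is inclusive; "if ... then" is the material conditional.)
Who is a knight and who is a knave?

As a knave, A's statement "F is a knight if and only if F is a knave" should be false; it is.
B is a knight, and the claim "at least one of the following is true: A is a knave; I am a knave" is indeed true.
C is a knave; "G is a knight" is false, as required.
Since D is a knave, "if A and B are not the same type then F and B are not the same type" needs to be false, which holds.
E is a knight, so "if E is a knight then A is a knave" must be true — and it is.
F is a knight, so "C is a knave or A is a knight" must be true — and it is.
G is a knave; "A and E are both knights or both knaves exactly when G and F are different types" is false, as required.

A is a knave, B is a knight, C is a knave, D is a knave, E is a knight, F is a knight, and G is a knave.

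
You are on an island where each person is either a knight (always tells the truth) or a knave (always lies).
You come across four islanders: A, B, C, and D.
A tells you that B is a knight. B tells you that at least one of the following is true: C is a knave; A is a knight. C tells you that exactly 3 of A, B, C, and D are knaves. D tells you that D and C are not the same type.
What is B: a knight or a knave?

Consistent assignments: {A=knight, B=knight, C=knave, D=knight}; {A=knight, B=knight, C=knave, D=knave}
In every consistent assignment, B is a knight.

B is a knight.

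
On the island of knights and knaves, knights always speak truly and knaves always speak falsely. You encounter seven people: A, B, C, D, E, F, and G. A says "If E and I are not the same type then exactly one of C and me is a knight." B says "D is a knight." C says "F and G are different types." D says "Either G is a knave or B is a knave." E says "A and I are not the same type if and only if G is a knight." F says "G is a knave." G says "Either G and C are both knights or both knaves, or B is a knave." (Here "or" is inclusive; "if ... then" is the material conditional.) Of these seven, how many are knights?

The unique consistent assignment is A=knight, B=knight, C=knight, D=knight, E=knight, F=knight, G=knave.
That has 6 knights.

6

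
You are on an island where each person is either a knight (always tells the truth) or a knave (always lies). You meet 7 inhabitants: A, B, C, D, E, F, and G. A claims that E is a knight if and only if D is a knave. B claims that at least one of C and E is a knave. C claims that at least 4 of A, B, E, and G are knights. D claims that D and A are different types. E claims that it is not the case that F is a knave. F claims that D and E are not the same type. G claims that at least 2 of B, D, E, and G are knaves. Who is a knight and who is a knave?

A (knave): "E is a knight if and only if D is a knave" — false. ✓
Since B is a knight, "at least one of C and E is a knave" needs to be True, which holds.
C is a knave, so "at least 4 of A, B, E, and G are knights" must be false — and it is.
D is a knave, and the claim "D and A are different types" is indeed false.
Since E is a knave, "it is not the case that F is a knave" needs to be false, which holds.
As a knave, F's statement "D and E are not the same type" should be false; it is.
Since G is a knight, "at least 2 of B, D, E, and G are knaves" needs to be True, which holds.

Knights: B and G. Knaves: A, C, D, E, and F.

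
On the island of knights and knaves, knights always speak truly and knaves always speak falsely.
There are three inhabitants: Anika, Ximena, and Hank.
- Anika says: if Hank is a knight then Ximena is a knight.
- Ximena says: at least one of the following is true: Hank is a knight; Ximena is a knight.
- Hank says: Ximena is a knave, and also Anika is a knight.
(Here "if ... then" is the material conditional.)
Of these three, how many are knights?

2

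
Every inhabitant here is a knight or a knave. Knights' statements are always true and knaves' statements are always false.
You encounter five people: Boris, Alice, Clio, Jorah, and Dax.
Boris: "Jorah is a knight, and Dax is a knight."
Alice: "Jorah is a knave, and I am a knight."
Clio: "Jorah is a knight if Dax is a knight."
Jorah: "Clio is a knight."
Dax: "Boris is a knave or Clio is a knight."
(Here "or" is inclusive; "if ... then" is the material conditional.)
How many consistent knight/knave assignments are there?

3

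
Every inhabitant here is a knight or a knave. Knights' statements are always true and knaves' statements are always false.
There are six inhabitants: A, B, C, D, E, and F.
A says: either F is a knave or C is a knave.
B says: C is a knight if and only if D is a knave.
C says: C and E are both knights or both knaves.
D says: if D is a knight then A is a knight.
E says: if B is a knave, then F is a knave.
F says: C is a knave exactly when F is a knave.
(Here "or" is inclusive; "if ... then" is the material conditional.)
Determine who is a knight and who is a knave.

A is a knight, B is a knave, C is a knight, D is a knight, E is a knight, and F is a knave.

Since A is a knight, "either F is a knave or C is a knave" needs to be True, which holds.
As a knave, B's statement "C is a knight if and only if D is a knave" should be False; it is.
C (knight): "C and E are both knights or both knaves" — True. ✓
D (knight): "if D is a knight then A is a knight" — True. ✓
As a knight, E's statement "if B is a knave, then F is a knave" should be True; it is.
Since F is a knave, "C is a knave exactly when F is a knave" needs to be False, which holds.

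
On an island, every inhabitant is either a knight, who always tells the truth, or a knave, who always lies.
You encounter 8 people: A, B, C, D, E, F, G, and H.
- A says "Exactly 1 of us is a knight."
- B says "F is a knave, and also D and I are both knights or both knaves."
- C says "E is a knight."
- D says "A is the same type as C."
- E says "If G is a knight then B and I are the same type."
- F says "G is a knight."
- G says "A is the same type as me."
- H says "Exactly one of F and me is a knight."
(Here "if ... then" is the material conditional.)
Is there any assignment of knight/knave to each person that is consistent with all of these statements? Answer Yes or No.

No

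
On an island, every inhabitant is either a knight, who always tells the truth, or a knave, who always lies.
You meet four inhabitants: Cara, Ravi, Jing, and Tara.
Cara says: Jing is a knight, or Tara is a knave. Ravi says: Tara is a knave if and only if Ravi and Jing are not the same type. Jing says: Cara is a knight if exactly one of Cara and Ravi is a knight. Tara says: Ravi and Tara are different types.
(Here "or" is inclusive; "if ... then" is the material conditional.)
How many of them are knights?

3

The unique consistent assignment is Cara=knight, Ravi=knave, Jing=knight, Tara=knight.
That has 3 knights.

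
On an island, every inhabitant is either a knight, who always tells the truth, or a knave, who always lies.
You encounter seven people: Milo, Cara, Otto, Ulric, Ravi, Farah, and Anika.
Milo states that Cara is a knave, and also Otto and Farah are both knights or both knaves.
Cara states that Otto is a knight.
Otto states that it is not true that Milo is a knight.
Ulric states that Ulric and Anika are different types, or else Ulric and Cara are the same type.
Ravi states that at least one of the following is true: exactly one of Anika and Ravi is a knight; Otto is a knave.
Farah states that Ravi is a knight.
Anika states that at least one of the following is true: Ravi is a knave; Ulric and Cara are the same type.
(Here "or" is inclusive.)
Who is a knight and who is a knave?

Milo is a knave; "Cara is a knave, and also Otto and Farah are both knights or both knaves" is False, as required.
Cara is a knight, so "Otto is a knight" must be True — and it is.
Otto (knight): "it is not true that Milo is a knight" — True. ✓
Since Ulric is a knave, "Ulric and Anika are different types, or else Ulric and Cara are the same type" needs to be False, which holds.
Ravi is a knight, and the claim "at least one of the following is true: exactly one of Anika and Ravi is a knight; Otto is a knave" is indeed True.
Since Farah is a knight, "Ravi is a knight" needs to be True, which holds.
Anika is a knave, so "at least one of the following is true: Ravi is a knave; Ulric and Cara are the same type" must be False — and it is.

Milo is a knave, Cara is a knight, Otto is a knight, Ulric is a knave, Ravi is a knight, Farah is a knight, and Anika is a knave.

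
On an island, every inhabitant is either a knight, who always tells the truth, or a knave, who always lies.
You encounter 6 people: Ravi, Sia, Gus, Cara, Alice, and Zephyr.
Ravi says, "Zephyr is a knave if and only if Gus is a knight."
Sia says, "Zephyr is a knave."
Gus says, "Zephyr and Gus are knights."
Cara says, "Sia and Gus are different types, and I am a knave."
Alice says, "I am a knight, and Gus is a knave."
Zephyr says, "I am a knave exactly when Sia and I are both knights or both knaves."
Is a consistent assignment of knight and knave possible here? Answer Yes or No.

One consistent assignment: Ravi=knight, Sia=knave, Gus=knave, Cara=knave, Alice=knight, Zephyr=knight.

Yes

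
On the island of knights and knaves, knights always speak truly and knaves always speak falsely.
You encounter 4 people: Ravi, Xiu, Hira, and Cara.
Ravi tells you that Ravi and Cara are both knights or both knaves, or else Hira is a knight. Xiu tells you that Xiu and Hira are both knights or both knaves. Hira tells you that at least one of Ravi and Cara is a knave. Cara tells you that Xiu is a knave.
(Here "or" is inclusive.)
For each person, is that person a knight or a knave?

Ravi is a knight, Xiu is a knight, Hira is a knight, and Cara is a knave.

Ravi is a knight, and the claim "Ravi and Cara are both knights or both knaves, or else Hira is a knight" is indeed true.
Xiu (knight): "Xiu and Hira are both knights or both knaves" — true. ✓
Hira is a knight; "at least one of Ravi and Cara is a knave" is true, as required.
Cara is a knave; "Xiu is a knave" is false, as required.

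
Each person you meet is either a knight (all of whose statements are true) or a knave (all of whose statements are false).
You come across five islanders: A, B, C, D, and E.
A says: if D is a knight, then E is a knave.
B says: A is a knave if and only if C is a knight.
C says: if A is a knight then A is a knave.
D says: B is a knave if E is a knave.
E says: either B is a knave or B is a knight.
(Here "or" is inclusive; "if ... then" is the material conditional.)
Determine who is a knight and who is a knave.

A is a knave, B is a knight, C is a knight, D is a knight, and E is a knight.

Since A is a knave, "if D is a knight, then E is a knave" needs to be false, which holds.
B (knight): "A is a knave if and only if C is a knight" — true. ✓
C is a knight, and the claim "if A is a knight then A is a knave" is indeed true.
D (knight): "B is a knave if E is a knave" — true. ✓
E (knight): "either B is a knave or B is a knight" — true. ✓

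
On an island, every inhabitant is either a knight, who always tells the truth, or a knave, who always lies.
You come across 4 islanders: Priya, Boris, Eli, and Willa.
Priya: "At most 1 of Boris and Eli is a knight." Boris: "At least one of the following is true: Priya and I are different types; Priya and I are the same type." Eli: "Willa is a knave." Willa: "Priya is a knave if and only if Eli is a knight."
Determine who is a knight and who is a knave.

Knights: Priya, Boris, and Willa. Knaves: Eli.

Suppose Priya is a knave. Then Priya's statement "at most 1 of Boris and Eli is a knight" would have to be false. Checking the 8 ways to assign the others, none is consistent with every speaker.
(For instance, with Boris=knight, Eli=knave, Willa=knight, Priya's claim "at most 1 of Boris and Eli is a knight" comes out true where it would need to be false.)
So Priya must be a knight, making "at most 1 of Boris and Eli is a knight" true. Taking Priya=knight, Boris=knight, Eli=knave, Willa=knight, each remaining statement checks out:
  Boris (knight): "at least one of the following is true: Priya and I are different types; Priya and I are the same type" — true. ✓
  Eli (knave): "Willa is a knave" — false. ✓
  Willa (knight): "Priya is a knave if and only if Eli is a knight" — true. ✓
This is the unique consistent assignment.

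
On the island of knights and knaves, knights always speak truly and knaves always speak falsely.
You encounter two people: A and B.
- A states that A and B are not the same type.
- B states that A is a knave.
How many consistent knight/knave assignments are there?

1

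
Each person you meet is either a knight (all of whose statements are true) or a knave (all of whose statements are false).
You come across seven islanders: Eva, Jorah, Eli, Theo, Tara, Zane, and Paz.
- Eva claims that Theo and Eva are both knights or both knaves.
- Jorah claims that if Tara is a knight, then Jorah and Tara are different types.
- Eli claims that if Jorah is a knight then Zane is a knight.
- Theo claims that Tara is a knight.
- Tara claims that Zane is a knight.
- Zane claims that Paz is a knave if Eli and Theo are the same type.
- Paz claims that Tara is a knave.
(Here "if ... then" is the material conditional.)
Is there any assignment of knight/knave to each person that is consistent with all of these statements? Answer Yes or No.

No

Checking all 128 assignments, each has at least one speaker whose statement's truth value contradicts their type.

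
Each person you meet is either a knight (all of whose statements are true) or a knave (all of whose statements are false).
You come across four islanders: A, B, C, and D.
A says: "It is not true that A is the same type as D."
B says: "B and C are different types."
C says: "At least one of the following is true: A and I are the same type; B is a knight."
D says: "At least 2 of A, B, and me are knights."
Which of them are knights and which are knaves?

A is a knight, B is a knave, C is a knave, and D is a knave.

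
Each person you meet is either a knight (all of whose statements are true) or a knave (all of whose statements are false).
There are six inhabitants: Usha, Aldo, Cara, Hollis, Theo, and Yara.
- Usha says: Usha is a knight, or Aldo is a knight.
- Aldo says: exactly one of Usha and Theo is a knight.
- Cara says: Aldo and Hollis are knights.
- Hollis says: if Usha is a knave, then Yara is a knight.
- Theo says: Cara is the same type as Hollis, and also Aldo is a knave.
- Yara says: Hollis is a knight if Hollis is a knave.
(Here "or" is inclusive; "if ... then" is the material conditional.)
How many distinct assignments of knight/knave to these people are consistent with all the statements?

2

Consistent assignments:
  Usha=knight, Aldo=knight, Cara=knight, Hollis=knight, Theo=knave, Yara=knight
  Usha=knave, Aldo=knave, Cara=knave, Hollis=knight, Theo=knave, Yara=knight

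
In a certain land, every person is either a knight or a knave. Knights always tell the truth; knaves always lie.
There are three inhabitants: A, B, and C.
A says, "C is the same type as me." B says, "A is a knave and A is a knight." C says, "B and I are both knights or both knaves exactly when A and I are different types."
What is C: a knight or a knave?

C is a knight.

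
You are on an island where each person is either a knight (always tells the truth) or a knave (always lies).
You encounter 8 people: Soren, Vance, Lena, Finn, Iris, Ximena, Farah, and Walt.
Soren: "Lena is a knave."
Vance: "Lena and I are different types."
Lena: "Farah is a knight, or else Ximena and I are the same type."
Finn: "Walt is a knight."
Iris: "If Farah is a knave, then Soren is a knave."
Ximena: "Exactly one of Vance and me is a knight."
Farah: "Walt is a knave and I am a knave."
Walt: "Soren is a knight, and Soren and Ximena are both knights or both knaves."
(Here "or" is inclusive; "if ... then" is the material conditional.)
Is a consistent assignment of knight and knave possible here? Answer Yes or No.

Yes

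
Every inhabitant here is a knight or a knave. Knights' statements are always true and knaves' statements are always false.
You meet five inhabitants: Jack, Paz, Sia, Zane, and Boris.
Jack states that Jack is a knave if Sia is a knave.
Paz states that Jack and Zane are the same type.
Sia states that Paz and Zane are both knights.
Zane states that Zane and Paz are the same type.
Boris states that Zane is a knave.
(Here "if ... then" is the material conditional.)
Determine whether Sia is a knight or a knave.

Sia is a knight.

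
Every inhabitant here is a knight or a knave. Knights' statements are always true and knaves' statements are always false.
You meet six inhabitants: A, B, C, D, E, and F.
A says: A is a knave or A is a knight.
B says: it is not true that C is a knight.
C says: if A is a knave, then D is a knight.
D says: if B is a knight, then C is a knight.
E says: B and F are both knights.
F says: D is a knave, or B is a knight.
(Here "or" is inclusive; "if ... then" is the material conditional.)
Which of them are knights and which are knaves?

A (knight): "A is a knave or A is a knight" — True. ✓
Since B is a knave, "it is not true that C is a knight" needs to be false, which holds.
C is a knight, so "if A is a knave, then D is a knight" must be True — and it is.
D is a knight, so "if B is a knight, then C is a knight" must be True — and it is.
E is a knave, and the claim "B and F are both knights" is indeed false.
F (knave): "D is a knave, or B is a knight" — false. ✓

A is a knight, B is a knave, C is a knight, D is a knight, E is a knave, and F is a knave.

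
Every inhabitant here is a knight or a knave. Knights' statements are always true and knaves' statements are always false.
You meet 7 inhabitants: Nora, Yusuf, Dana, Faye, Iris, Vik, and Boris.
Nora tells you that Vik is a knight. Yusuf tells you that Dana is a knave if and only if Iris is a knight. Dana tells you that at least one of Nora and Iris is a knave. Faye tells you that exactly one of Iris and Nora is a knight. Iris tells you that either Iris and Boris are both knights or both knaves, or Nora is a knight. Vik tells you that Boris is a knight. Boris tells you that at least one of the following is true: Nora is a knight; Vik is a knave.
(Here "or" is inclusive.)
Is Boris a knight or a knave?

Boris is a knight.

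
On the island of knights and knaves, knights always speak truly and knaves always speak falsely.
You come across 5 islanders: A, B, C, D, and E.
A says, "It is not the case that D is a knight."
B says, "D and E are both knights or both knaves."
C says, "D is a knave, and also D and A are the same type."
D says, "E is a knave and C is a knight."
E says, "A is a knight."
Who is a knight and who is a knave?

A (knight): "it is not the case that D is a knight" — true. ✓
B is a knave; "D and E are both knights or both knaves" is False, as required.
As a knave, C's statement "D is a knave, and also D and A are the same type" should be False; it is.
D is a knave, so "E is a knave and C is a knight" must be False — and it is.
E is a knight, so "A is a knight" must be true — and it is.

A is a knight, B is a knave, C is a knave, D is a knave, and E is a knight.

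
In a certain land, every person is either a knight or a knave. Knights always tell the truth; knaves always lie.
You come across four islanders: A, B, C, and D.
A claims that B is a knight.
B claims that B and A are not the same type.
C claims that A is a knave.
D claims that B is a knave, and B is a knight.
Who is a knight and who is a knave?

Knights: C. Knaves: A, B, and D.

A is a knave, so "B is a knight" must be False — and it is.
B is a knave, so "B and A are not the same type" must be False — and it is.
Since C is a knight, "A is a knave" needs to be True, which holds.
D is a knave, so "B is a knave, and B is a knight" must be False — and it is.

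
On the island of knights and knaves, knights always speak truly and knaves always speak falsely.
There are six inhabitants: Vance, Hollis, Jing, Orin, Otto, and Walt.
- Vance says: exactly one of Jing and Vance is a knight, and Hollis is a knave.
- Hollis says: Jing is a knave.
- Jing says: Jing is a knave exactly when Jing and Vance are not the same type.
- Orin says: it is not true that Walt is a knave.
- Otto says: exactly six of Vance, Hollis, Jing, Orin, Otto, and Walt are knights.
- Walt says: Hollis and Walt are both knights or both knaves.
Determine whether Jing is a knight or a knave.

Jing is a knave.

Consistent assignments: {Vance=knave, Hollis=knight, Jing=knave, Orin=knight, Otto=knave, Walt=knight}; {Vance=knave, Hollis=knight, Jing=knave, Orin=knave, Otto=knave, Walt=knave}
In every consistent assignment, Jing is a knave.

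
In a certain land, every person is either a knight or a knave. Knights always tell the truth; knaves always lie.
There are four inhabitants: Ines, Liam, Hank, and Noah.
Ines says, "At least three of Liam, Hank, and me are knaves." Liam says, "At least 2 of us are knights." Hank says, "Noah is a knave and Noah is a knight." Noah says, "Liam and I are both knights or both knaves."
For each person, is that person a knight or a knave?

Ines is a knave, Liam is a knight, Hank is a knave, and Noah is a knight.

Suppose Ines is a knight. Then Ines's statement "at least three of Liam, Hank, and me are knaves" would have to be true. Checking the 8 ways to assign the others, none is consistent with every speaker.
(For instance, with Liam=knight, Hank=knave, Noah=knight, Ines's claim "at least three of Liam, Hank, and me are knaves" comes out false where it would need to be true.)
So Ines must be a knave, making "at least three of Liam, Hank, and me are knaves" false. Taking Ines=knave, Liam=knight, Hank=knave, Noah=knight, each remaining statement checks out:
  Liam (knight): "at least 2 of us are knights" — true. ✓
  Hank (knave): "Noah is a knave and Noah is a knight" — false. ✓
  Noah (knight): "Liam and I are both knights or both knaves" — true. ✓
This is the unique consistent assignment.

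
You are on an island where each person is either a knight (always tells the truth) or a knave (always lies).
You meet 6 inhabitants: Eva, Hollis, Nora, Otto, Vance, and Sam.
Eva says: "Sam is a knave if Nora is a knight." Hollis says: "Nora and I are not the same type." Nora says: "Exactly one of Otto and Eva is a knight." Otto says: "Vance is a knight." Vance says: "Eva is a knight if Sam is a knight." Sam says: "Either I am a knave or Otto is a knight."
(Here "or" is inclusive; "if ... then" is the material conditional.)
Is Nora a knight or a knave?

Nora is a knave.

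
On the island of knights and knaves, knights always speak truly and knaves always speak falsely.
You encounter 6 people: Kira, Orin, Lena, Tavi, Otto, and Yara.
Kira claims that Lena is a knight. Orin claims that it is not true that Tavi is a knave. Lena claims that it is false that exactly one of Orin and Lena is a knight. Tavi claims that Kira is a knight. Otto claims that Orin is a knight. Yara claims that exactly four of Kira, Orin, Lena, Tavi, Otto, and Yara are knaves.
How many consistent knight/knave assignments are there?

1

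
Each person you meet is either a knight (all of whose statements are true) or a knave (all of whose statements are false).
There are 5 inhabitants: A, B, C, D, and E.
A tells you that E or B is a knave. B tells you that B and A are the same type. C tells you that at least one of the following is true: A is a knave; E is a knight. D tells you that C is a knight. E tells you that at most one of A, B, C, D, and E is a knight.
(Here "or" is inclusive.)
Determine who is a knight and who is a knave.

A is a knight, B is a knight, C is a knave, D is a knave, and E is a knave.

Suppose A is a knave. Then A's statement "E or B is a knave" would have to be false. Checking the 16 ways to assign the others, none is consistent with every speaker.
(For instance, with B=knight, C=knave, D=knave, E=knave, A's claim "E or B is a knave" comes out true where it would need to be false.)
So A must be a knight, making "E or B is a knave" true. Taking A=knight, B=knight, C=knave, D=knave, E=knave, each remaining statement checks out:
  B (knight): "B and A are the same type" — true. ✓
  C (knave): "at least one of the following is true: A is a knave; E is a knight" — false. ✓
  D (knave): "C is a knight" — false. ✓
  E (knave): "at most one of A, B, C, D, and E is a knight" — false. ✓
This is the unique consistent assignment.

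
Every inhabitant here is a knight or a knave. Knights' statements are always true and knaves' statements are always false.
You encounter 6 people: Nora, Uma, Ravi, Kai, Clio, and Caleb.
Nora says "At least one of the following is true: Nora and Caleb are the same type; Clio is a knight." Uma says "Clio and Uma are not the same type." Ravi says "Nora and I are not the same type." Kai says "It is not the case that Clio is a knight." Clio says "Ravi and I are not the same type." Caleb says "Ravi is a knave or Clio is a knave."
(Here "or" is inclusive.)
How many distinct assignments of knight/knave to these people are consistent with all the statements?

2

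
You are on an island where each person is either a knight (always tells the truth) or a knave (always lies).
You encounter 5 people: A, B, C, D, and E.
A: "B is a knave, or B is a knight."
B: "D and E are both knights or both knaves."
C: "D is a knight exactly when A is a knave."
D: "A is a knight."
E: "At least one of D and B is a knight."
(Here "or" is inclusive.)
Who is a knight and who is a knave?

A is a knight, B is a knight, C is a knave, D is a knight, and E is a knight.

Since A is a knight, "B is a knave, or B is a knight" needs to be true, which holds.
As a knight, B's statement "D and E are both knights or both knaves" should be true; it is.
C is a knave, so "D is a knight exactly when A is a knave" must be False — and it is.
D (knight): "A is a knight" — true. ✓
E is a knight; "at least one of D and B is a knight" is true, as required.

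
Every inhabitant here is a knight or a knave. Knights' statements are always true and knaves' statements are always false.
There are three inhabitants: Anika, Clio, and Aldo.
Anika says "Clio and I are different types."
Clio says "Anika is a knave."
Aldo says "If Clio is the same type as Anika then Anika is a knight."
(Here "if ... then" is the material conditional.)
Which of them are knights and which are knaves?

Knights: Anika and Aldo. Knaves: Clio.

Anika is a knight, and the claim "Clio and I are different types" is indeed true.
Clio (knave): "Anika is a knave" — false. ✓
Aldo is a knight, and the claim "if Clio is the same type as Anika then Anika is a knight" is indeed true.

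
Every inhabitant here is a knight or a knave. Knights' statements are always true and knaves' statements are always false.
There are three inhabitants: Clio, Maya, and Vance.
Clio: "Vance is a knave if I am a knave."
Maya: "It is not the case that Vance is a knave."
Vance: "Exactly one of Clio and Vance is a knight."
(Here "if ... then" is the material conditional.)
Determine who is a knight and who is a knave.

Clio is a knave, Maya is a knight, and Vance is a knight.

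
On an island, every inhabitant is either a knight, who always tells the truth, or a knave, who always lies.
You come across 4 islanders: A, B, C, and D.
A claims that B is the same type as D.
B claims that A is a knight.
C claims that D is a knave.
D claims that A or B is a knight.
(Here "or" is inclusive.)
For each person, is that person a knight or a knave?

Knights: A, B, and D. Knaves: C.

A is a knight, so "B is the same type as D" must be true — and it is.
B is a knight; "A is a knight" is true, as required.
C is a knave, so "D is a knave" must be false — and it is.
Since D is a knight, "A or B is a knight" needs to be true, which holds.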